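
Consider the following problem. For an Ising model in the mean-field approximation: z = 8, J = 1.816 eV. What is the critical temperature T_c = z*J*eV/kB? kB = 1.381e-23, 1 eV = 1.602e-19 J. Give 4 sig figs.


Step 1: z*J = 8*1.816 = 14.53 eV
Step 2: Convert to Joules: 14.53*1.602e-19 = 2.327e-18 J
Step 3: T_c = 2.327e-18 / 1.381e-23 = 1.685e+05 K

1.685e+05


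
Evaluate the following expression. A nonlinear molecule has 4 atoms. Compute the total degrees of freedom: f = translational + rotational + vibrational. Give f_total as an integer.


Step 1: Translational DOF = 3
Step 2: Rotational DOF (nonlinear) = 3
Step 3: Vibrational DOF = 3*4 - 6 = 6
Step 4: Total = 3 + 3 + 6 = 12

12


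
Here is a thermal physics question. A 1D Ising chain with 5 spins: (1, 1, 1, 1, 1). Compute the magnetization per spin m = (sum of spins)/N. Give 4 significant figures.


Step 1: Count up spins (+1): 5, down spins (-1): 0
Step 2: Total magnetization M = 5 - 0 = 5
Step 3: m = M/N = 5/5 = 1

1


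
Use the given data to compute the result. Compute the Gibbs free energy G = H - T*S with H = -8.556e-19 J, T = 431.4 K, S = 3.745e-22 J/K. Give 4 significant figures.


Step 1: T*S = 431.4 * 3.745e-22 = 1.616e-19 J
Step 2: G = H - T*S = -8.556e-19 - 1.616e-19
Step 3: G = -1.017e-18 J

-1.017e-18


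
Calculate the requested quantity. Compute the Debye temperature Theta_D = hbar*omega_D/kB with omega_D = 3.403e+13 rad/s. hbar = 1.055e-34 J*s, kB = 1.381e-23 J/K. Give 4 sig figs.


Step 1: hbar*omega_D = 1.055e-34 * 3.403e+13 = 3.59e-21 J
Step 2: Theta_D = 3.59e-21 / 1.381e-23
Step 3: Theta_D = 260 K

260


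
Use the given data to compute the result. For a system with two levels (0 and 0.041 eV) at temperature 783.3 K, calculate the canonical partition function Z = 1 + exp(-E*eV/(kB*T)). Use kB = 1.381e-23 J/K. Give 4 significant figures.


Step 1: Compute beta*E = E*eV/(kB*T) = 0.041*1.602e-19/(1.381e-23*783.3) = 0.6072
Step 2: exp(-beta*E) = exp(-0.6072) = 0.5449
Step 3: Z = 1 + 0.5449 = 1.545

1.545


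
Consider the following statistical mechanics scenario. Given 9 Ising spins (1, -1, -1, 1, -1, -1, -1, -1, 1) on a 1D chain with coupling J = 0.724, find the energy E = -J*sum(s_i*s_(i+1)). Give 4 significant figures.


Step 1: Nearest-neighbor products: -1, 1, -1, -1, 1, 1, 1, -1
Step 2: Sum of products = 0
Step 3: E = -0.724 * 0 = 0

0


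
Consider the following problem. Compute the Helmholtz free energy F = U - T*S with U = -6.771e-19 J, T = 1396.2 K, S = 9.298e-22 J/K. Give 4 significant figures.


Step 1: T*S = 1396.2 * 9.298e-22 = 1.298e-18 J
Step 2: F = U - T*S = -6.771e-19 - 1.298e-18
Step 3: F = -1.975e-18 J

-1.975e-18


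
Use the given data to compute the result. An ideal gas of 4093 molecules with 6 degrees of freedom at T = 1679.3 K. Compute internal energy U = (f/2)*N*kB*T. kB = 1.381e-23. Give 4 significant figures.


Step 1: f/2 = 6/2 = 3.0
Step 2: N*kB*T = 4093*1.381e-23*1679.3 = 9.492e-17
Step 3: U = 3.0 * 9.492e-17 = 2.848e-16 J

2.848e-16


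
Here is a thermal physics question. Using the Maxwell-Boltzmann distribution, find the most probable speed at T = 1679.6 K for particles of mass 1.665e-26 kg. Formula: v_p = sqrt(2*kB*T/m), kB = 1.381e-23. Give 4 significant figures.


Step 1: Numerator = 2*kB*T = 2*1.381e-23*1679.6 = 4.639e-20
Step 2: Ratio = 4.639e-20 / 1.665e-26 = 2.786e+06
Step 3: v_p = sqrt(2.786e+06) = 1669 m/s

1669


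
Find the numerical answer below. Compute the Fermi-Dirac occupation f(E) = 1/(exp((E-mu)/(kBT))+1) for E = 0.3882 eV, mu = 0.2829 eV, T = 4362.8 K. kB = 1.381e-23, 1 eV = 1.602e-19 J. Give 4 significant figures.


Step 1: (E - mu) = 0.3882 - 0.2829 = 0.1053 eV
Step 2: Convert: (E-mu)*eV = 1.687e-20 J
Step 3: x = (E-mu)*eV/(kB*T) = 0.28
Step 4: f = 1/(exp(0.28)+1) = 0.4305

0.4305


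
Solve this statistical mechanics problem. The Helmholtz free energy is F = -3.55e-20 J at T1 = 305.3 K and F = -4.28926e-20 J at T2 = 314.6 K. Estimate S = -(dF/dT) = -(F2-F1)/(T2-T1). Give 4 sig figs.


Step 1: dF = F2 - F1 = -4.28926e-20 - (-3.55e-20) = -7.3926e-21 J
Step 2: dT = T2 - T1 = 314.6 - 305.3 = 9.3 K
Step 3: S = -dF/dT = -(-7.3926e-21)/9.3 = 7.949e-22 J/K

7.949e-22


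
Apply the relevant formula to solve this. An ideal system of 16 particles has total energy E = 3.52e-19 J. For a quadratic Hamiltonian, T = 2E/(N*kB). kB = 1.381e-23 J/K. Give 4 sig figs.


Step 1: Numerator = 2*E = 2*3.52e-19 = 7.04e-19 J
Step 2: Denominator = N*kB = 16*1.381e-23 = 2.21e-22
Step 3: T = 7.04e-19 / 2.21e-22 = 3186 K

3186


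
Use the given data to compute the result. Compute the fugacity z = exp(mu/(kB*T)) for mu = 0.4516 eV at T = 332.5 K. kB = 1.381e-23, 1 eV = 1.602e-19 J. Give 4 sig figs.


Step 1: Convert mu to Joules: 0.4516*1.602e-19 = 7.235e-20 J
Step 2: kB*T = 1.381e-23*332.5 = 4.592e-21 J
Step 3: mu/(kB*T) = 15.76
Step 4: z = exp(15.76) = 6.958e+06

6.958e+06


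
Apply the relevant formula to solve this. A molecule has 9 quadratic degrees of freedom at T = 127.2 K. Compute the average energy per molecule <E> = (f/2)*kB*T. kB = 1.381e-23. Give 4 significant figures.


Step 1: f/2 = 9/2 = 4.5
Step 2: kB*T = 1.381e-23 * 127.2 = 1.757e-21
Step 3: <E> = 4.5 * 1.757e-21 = 7.905e-21 J

7.905e-21


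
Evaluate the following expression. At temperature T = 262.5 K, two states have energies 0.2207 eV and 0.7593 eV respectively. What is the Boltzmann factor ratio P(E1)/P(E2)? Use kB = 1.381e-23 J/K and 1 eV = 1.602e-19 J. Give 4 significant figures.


Step 1: Compute energy difference dE = E1 - E2 = 0.2207 - 0.7593 = -0.5386 eV
Step 2: Convert to Joules: dE_J = -0.5386 * 1.602e-19 = -8.628e-20 J
Step 3: Compute exponent = -dE_J / (kB * T) = -(-8.628e-20) / (1.381e-23 * 262.5) = 23.8
Step 4: P(E1)/P(E2) = exp(23.8) = 2.172e+10

2.172e+10


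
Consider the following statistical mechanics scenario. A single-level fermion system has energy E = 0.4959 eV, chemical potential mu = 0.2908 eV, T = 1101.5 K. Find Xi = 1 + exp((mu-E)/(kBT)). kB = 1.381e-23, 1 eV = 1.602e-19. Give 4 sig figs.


Step 1: (mu - E) = 0.2908 - 0.4959 = -0.2051 eV
Step 2: x = (mu-E)*eV/(kB*T) = -0.2051*1.602e-19/(1.381e-23*1101.5) = -2.16
Step 3: exp(x) = 0.1153
Step 4: Xi = 1 + 0.1153 = 1.115

1.115


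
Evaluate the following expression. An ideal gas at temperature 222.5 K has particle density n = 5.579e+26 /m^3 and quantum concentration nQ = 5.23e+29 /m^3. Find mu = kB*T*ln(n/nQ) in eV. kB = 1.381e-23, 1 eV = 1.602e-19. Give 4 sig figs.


Step 1: n/nQ = 5.579e+26/5.23e+29 = 0.001067
Step 2: ln(n/nQ) = -6.843
Step 3: mu = kB*T*ln(n/nQ) = 3.073e-21*-6.843 = -2.103e-20 J
Step 4: Convert to eV: -2.103e-20/1.602e-19 = -0.1313 eV

-0.1313


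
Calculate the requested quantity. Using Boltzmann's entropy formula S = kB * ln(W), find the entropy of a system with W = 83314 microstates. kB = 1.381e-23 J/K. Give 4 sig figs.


Step 1: ln(W) = ln(83314) = 11.33
Step 2: S = kB * ln(W) = 1.381e-23 * 11.33
Step 3: S = 1.565e-22 J/K

1.565e-22


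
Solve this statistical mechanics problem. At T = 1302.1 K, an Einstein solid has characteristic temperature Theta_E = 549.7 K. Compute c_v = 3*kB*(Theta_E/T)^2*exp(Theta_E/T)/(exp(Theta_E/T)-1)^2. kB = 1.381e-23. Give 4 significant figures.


Step 1: x = Theta_E/T = 549.7/1302.1 = 0.4222
Step 2: x^2 = 0.1782
Step 3: exp(x) = 1.525
Step 4: c_v = 3*1.381e-23*0.1782*1.525/(1.525-1)^2 = 4.082e-23

4.082e-23


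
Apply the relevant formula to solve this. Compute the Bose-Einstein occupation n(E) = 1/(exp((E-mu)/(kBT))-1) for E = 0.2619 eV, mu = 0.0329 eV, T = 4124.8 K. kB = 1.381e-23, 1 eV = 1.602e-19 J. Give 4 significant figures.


Step 1: (E - mu) = 0.229 eV
Step 2: x = (E-mu)*eV/(kB*T) = 0.229*1.602e-19/(1.381e-23*4124.8) = 0.644
Step 3: exp(x) = 1.904
Step 4: n = 1/(exp(x)-1) = 1.106

1.106


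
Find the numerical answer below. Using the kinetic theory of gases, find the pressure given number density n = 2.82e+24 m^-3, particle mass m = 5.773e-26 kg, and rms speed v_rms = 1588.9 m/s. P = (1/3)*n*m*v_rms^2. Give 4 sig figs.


Step 1: v_rms^2 = 1588.9^2 = 2.525e+06
Step 2: n*m = 2.82e+24*5.773e-26 = 0.1628
Step 3: P = (1/3)*0.1628*2.525e+06 = 1.37e+05 Pa

1.37e+05


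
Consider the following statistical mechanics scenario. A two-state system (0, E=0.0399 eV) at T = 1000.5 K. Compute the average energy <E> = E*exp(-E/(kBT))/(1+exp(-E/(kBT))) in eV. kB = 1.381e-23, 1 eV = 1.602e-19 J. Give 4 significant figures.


Step 1: beta*E = 0.0399*1.602e-19/(1.381e-23*1000.5) = 0.4626
Step 2: exp(-beta*E) = 0.6296
Step 3: <E> = 0.0399*0.6296/(1+0.6296) = 0.01542 eV

0.01542


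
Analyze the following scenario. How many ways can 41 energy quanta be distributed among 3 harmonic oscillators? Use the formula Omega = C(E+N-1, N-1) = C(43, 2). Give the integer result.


Step 1: Use binomial coefficient C(43, 2)
Step 2: Numerator = 43! / 41!
Step 3: Denominator = 2!
Step 4: Omega = 903

903


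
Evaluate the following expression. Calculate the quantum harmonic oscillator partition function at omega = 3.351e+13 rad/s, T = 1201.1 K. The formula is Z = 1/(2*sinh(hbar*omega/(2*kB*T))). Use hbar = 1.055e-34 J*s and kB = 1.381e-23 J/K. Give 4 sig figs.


Step 1: Compute x = hbar*omega/(kB*T) = 1.055e-34*3.351e+13/(1.381e-23*1201.1) = 0.2131
Step 2: x/2 = 0.1066
Step 3: sinh(x/2) = 0.1068
Step 4: Z = 1/(2*0.1068) = 4.683

4.683


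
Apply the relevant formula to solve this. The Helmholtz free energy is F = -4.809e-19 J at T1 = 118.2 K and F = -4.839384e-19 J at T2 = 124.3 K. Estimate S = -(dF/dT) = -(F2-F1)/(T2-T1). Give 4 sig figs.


Step 1: dF = F2 - F1 = -4.839384e-19 - (-4.809e-19) = -3.0384e-21 J
Step 2: dT = T2 - T1 = 124.3 - 118.2 = 6.1 K
Step 3: S = -dF/dT = -(-3.0384e-21)/6.1 = 4.981e-22 J/K

4.981e-22


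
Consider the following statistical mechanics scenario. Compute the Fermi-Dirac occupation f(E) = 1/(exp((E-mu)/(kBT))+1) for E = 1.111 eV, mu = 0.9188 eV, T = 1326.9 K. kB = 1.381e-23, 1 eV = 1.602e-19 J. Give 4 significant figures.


Step 1: (E - mu) = 1.111 - 0.9188 = 0.1922 eV
Step 2: Convert: (E-mu)*eV = 3.079e-20 J
Step 3: x = (E-mu)*eV/(kB*T) = 1.68
Step 4: f = 1/(exp(1.68)+1) = 0.1571

0.1571


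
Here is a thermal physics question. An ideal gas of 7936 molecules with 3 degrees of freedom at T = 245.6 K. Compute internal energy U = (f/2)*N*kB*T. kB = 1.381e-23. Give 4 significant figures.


Step 1: f/2 = 3/2 = 1.5
Step 2: N*kB*T = 7936*1.381e-23*245.6 = 2.692e-17
Step 3: U = 1.5 * 2.692e-17 = 4.038e-17 J

4.038e-17


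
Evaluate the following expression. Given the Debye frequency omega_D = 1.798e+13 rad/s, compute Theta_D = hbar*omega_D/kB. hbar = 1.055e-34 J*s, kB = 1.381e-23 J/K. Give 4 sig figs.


Step 1: hbar*omega_D = 1.055e-34 * 1.798e+13 = 1.897e-21 J
Step 2: Theta_D = 1.897e-21 / 1.381e-23
Step 3: Theta_D = 137.4 K

137.4


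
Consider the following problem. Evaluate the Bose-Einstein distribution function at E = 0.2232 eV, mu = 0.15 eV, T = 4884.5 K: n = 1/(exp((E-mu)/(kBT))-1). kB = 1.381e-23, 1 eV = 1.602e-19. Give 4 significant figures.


Step 1: (E - mu) = 0.0732 eV
Step 2: x = (E-mu)*eV/(kB*T) = 0.0732*1.602e-19/(1.381e-23*4884.5) = 0.1738
Step 3: exp(x) = 1.19
Step 4: n = 1/(exp(x)-1) = 5.267

5.267


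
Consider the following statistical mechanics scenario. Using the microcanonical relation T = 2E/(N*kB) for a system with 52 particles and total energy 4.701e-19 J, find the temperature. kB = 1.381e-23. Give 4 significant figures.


Step 1: Numerator = 2*E = 2*4.701e-19 = 9.402e-19 J
Step 2: Denominator = N*kB = 52*1.381e-23 = 7.181e-22
Step 3: T = 9.402e-19 / 7.181e-22 = 1309 K

1309


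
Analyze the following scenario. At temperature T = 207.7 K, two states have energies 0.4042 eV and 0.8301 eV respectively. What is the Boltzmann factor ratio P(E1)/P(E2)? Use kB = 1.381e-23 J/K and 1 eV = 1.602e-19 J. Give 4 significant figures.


Step 1: Compute energy difference dE = E1 - E2 = 0.4042 - 0.8301 = -0.4259 eV
Step 2: Convert to Joules: dE_J = -0.4259 * 1.602e-19 = -6.823e-20 J
Step 3: Compute exponent = -dE_J / (kB * T) = -(-6.823e-20) / (1.381e-23 * 207.7) = 23.79
Step 4: P(E1)/P(E2) = exp(23.79) = 2.141e+10

2.141e+10


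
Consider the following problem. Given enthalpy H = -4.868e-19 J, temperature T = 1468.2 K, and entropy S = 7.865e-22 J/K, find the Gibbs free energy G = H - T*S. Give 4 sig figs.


Step 1: T*S = 1468.2 * 7.865e-22 = 1.155e-18 J
Step 2: G = H - T*S = -4.868e-19 - 1.155e-18
Step 3: G = -1.642e-18 J

-1.642e-18


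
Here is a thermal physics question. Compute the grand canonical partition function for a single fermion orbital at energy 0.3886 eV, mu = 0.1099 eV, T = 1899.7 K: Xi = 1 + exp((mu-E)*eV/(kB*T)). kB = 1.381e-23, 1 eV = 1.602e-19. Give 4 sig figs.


Step 1: (mu - E) = 0.1099 - 0.3886 = -0.2787 eV
Step 2: x = (mu-E)*eV/(kB*T) = -0.2787*1.602e-19/(1.381e-23*1899.7) = -1.702
Step 3: exp(x) = 0.1823
Step 4: Xi = 1 + 0.1823 = 1.182

1.182


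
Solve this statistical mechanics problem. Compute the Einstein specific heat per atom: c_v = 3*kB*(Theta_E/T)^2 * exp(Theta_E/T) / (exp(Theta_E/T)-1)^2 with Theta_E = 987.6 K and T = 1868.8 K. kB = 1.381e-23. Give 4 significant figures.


Step 1: x = Theta_E/T = 987.6/1868.8 = 0.5285
Step 2: x^2 = 0.2793
Step 3: exp(x) = 1.696
Step 4: c_v = 3*1.381e-23*0.2793*1.696/(1.696-1)^2 = 4.048e-23

4.048e-23


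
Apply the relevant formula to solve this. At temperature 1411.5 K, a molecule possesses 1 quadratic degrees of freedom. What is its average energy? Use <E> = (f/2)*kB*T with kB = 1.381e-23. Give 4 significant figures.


Step 1: f/2 = 1/2 = 0.5
Step 2: kB*T = 1.381e-23 * 1411.5 = 1.949e-20
Step 3: <E> = 0.5 * 1.949e-20 = 9.746e-21 J

9.746e-21


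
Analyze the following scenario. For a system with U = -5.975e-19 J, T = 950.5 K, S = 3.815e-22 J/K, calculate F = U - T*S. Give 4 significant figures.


Step 1: T*S = 950.5 * 3.815e-22 = 3.626e-19 J
Step 2: F = U - T*S = -5.975e-19 - 3.626e-19
Step 3: F = -9.601e-19 J

-9.601e-19


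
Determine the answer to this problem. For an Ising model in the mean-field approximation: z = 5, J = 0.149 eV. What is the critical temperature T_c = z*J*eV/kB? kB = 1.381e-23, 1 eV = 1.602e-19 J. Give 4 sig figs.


Step 1: z*J = 5*0.149 = 0.745 eV
Step 2: Convert to Joules: 0.745*1.602e-19 = 1.193e-19 J
Step 3: T_c = 1.193e-19 / 1.381e-23 = 8642 K

8642


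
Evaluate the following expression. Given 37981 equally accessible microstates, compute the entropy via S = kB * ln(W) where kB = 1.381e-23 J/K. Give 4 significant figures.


Step 1: ln(W) = ln(37981) = 10.54
Step 2: S = kB * ln(W) = 1.381e-23 * 10.54
Step 3: S = 1.456e-22 J/K

1.456e-22


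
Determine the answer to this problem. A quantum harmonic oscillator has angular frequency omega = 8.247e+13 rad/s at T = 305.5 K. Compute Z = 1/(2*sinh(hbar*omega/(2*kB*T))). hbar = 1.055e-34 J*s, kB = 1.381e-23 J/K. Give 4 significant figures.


Step 1: Compute x = hbar*omega/(kB*T) = 1.055e-34*8.247e+13/(1.381e-23*305.5) = 2.062
Step 2: x/2 = 1.031
Step 3: sinh(x/2) = 1.224
Step 4: Z = 1/(2*1.224) = 0.4086

0.4086


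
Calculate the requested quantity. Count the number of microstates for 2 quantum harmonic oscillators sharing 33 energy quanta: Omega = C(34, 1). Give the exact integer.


Step 1: Use binomial coefficient C(34, 1)
Step 2: Numerator = 34! / 33!
Step 3: Denominator = 1!
Step 4: Omega = 34

34


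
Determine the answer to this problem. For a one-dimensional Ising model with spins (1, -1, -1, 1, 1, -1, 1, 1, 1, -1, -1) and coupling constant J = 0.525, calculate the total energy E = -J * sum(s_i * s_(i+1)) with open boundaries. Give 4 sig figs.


Step 1: Nearest-neighbor products: -1, 1, -1, 1, -1, -1, 1, 1, -1, 1
Step 2: Sum of products = 0
Step 3: E = -0.525 * 0 = 0

0


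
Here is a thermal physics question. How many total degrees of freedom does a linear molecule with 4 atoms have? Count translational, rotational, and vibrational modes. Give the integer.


Step 1: Translational DOF = 3
Step 2: Rotational DOF (linear) = 2
Step 3: Vibrational DOF = 3*4 - 5 = 7
Step 4: Total = 3 + 2 + 7 = 12

12


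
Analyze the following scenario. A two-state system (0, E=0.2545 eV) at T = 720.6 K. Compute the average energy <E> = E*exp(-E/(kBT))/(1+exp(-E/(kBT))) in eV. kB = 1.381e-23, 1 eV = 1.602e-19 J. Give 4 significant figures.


Step 1: beta*E = 0.2545*1.602e-19/(1.381e-23*720.6) = 4.097
Step 2: exp(-beta*E) = 0.01662
Step 3: <E> = 0.2545*0.01662/(1+0.01662) = 0.004161 eV

0.004161


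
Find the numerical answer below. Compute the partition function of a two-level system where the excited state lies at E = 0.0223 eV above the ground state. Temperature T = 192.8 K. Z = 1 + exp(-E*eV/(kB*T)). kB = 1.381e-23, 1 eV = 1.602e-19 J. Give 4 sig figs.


Step 1: Compute beta*E = E*eV/(kB*T) = 0.0223*1.602e-19/(1.381e-23*192.8) = 1.342
Step 2: exp(-beta*E) = exp(-1.342) = 0.2614
Step 3: Z = 1 + 0.2614 = 1.261

1.261


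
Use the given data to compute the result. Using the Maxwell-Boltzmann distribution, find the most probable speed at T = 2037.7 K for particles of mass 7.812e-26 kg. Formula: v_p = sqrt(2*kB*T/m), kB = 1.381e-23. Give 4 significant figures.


Step 1: Numerator = 2*kB*T = 2*1.381e-23*2037.7 = 5.628e-20
Step 2: Ratio = 5.628e-20 / 7.812e-26 = 7.204e+05
Step 3: v_p = sqrt(7.204e+05) = 848.8 m/s

848.8


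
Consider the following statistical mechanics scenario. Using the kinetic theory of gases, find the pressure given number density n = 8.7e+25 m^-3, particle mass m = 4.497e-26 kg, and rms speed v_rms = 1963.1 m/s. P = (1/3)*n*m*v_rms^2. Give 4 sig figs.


Step 1: v_rms^2 = 1963.1^2 = 3.854e+06
Step 2: n*m = 8.7e+25*4.497e-26 = 3.912
Step 3: P = (1/3)*3.912*3.854e+06 = 5.026e+06 Pa

5.026e+06


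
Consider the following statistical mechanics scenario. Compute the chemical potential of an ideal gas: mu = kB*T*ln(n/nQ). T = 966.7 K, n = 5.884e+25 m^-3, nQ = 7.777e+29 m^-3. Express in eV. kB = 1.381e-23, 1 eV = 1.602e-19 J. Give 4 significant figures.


Step 1: n/nQ = 5.884e+25/7.777e+29 = 7.566e-05
Step 2: ln(n/nQ) = -9.489
Step 3: mu = kB*T*ln(n/nQ) = 1.335e-20*-9.489 = -1.267e-19 J
Step 4: Convert to eV: -1.267e-19/1.602e-19 = -0.7908 eV

-0.7908


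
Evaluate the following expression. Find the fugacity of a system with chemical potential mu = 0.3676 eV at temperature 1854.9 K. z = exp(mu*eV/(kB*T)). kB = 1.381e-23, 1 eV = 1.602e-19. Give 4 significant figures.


Step 1: Convert mu to Joules: 0.3676*1.602e-19 = 5.889e-20 J
Step 2: kB*T = 1.381e-23*1854.9 = 2.562e-20 J
Step 3: mu/(kB*T) = 2.299
Step 4: z = exp(2.299) = 9.963

9.963


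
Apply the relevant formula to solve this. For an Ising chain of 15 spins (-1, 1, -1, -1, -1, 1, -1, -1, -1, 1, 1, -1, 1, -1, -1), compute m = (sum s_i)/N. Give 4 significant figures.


Step 1: Count up spins (+1): 5, down spins (-1): 10
Step 2: Total magnetization M = 5 - 10 = -5
Step 3: m = M/N = -5/15 = -0.3333

-0.3333


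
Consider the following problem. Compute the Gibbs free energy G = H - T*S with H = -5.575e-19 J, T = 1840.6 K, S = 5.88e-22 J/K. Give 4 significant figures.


Step 1: T*S = 1840.6 * 5.88e-22 = 1.082e-18 J
Step 2: G = H - T*S = -5.575e-19 - 1.082e-18
Step 3: G = -1.64e-18 J

-1.64e-18


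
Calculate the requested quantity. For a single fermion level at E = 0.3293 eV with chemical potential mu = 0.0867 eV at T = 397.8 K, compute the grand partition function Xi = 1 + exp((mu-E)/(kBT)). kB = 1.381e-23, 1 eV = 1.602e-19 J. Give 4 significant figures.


Step 1: (mu - E) = 0.0867 - 0.3293 = -0.2426 eV
Step 2: x = (mu-E)*eV/(kB*T) = -0.2426*1.602e-19/(1.381e-23*397.8) = -7.074
Step 3: exp(x) = 0.0008464
Step 4: Xi = 1 + 0.0008464 = 1.001

1.001


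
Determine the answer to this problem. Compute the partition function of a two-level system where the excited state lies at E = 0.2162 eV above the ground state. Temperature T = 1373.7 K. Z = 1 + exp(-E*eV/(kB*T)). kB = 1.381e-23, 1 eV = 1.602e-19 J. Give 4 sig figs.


Step 1: Compute beta*E = E*eV/(kB*T) = 0.2162*1.602e-19/(1.381e-23*1373.7) = 1.826
Step 2: exp(-beta*E) = exp(-1.826) = 0.1611
Step 3: Z = 1 + 0.1611 = 1.161

1.161


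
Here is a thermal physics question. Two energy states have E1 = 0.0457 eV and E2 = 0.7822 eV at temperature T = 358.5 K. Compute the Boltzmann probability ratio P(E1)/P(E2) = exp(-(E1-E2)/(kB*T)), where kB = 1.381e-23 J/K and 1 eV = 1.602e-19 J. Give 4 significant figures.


Step 1: Compute energy difference dE = E1 - E2 = 0.0457 - 0.7822 = -0.7365 eV
Step 2: Convert to Joules: dE_J = -0.7365 * 1.602e-19 = -1.18e-19 J
Step 3: Compute exponent = -dE_J / (kB * T) = -(-1.18e-19) / (1.381e-23 * 358.5) = 23.83
Step 4: P(E1)/P(E2) = exp(23.83) = 2.238e+10

2.238e+10


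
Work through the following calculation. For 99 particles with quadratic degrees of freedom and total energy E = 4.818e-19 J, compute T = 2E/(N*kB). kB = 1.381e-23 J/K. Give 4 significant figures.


Step 1: Numerator = 2*E = 2*4.818e-19 = 9.636e-19 J
Step 2: Denominator = N*kB = 99*1.381e-23 = 1.367e-21
Step 3: T = 9.636e-19 / 1.367e-21 = 704.8 K

704.8


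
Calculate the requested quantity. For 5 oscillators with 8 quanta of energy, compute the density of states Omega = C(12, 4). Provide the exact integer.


Step 1: Use binomial coefficient C(12, 4)
Step 2: Numerator = 12! / 8!
Step 3: Denominator = 4!
Step 4: Omega = 495

495


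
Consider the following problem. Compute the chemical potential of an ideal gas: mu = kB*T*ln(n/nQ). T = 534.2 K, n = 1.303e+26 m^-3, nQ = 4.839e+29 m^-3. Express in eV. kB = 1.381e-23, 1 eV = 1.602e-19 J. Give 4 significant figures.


Step 1: n/nQ = 1.303e+26/4.839e+29 = 0.0002693
Step 2: ln(n/nQ) = -8.22
Step 3: mu = kB*T*ln(n/nQ) = 7.377e-21*-8.22 = -6.064e-20 J
Step 4: Convert to eV: -6.064e-20/1.602e-19 = -0.3785 eV

-0.3785


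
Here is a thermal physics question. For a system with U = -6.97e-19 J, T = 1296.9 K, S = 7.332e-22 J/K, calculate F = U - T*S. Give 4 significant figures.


Step 1: T*S = 1296.9 * 7.332e-22 = 9.509e-19 J
Step 2: F = U - T*S = -6.97e-19 - 9.509e-19
Step 3: F = -1.648e-18 J

-1.648e-18


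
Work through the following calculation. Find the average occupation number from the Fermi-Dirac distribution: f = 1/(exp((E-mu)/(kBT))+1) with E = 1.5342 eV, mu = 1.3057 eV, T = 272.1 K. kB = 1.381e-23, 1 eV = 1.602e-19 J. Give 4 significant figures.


Step 1: (E - mu) = 1.5342 - 1.3057 = 0.2285 eV
Step 2: Convert: (E-mu)*eV = 3.661e-20 J
Step 3: x = (E-mu)*eV/(kB*T) = 9.742
Step 4: f = 1/(exp(9.742)+1) = 5.879e-05

5.879e-05


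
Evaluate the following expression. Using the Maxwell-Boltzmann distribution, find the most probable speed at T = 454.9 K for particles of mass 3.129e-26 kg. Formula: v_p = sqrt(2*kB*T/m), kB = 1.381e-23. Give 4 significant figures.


Step 1: Numerator = 2*kB*T = 2*1.381e-23*454.9 = 1.256e-20
Step 2: Ratio = 1.256e-20 / 3.129e-26 = 4.015e+05
Step 3: v_p = sqrt(4.015e+05) = 633.7 m/s

633.7


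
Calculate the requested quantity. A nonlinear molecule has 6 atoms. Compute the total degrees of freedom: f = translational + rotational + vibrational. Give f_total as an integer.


Step 1: Translational DOF = 3
Step 2: Rotational DOF (nonlinear) = 3
Step 3: Vibrational DOF = 3*6 - 6 = 12
Step 4: Total = 3 + 3 + 12 = 18

18


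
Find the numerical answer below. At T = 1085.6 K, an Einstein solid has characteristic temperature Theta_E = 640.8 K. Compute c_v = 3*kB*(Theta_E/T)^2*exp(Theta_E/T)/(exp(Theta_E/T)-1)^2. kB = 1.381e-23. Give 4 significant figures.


Step 1: x = Theta_E/T = 640.8/1085.6 = 0.5903
Step 2: x^2 = 0.3484
Step 3: exp(x) = 1.804
Step 4: c_v = 3*1.381e-23*0.3484*1.804/(1.804-1)^2 = 4.025e-23

4.025e-23


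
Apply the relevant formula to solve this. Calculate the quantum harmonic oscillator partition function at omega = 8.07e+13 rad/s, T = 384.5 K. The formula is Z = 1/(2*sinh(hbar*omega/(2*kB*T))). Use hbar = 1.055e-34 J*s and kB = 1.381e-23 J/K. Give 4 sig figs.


Step 1: Compute x = hbar*omega/(kB*T) = 1.055e-34*8.07e+13/(1.381e-23*384.5) = 1.603
Step 2: x/2 = 0.8017
Step 3: sinh(x/2) = 0.8904
Step 4: Z = 1/(2*0.8904) = 0.5616

0.5616


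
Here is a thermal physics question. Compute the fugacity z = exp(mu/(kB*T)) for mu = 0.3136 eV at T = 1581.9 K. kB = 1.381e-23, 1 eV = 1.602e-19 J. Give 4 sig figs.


Step 1: Convert mu to Joules: 0.3136*1.602e-19 = 5.024e-20 J
Step 2: kB*T = 1.381e-23*1581.9 = 2.185e-20 J
Step 3: mu/(kB*T) = 2.3
Step 4: z = exp(2.3) = 9.971

9.971


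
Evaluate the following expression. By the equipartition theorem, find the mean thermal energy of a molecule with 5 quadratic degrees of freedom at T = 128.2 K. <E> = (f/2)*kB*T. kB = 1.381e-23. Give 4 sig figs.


Step 1: f/2 = 5/2 = 2.5
Step 2: kB*T = 1.381e-23 * 128.2 = 1.77e-21
Step 3: <E> = 2.5 * 1.77e-21 = 4.426e-21 J

4.426e-21


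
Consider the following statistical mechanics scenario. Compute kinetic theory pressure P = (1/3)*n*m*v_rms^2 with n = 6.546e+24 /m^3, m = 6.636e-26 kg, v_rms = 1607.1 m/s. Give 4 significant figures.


Step 1: v_rms^2 = 1607.1^2 = 2.583e+06
Step 2: n*m = 6.546e+24*6.636e-26 = 0.4344
Step 3: P = (1/3)*0.4344*2.583e+06 = 3.74e+05 Pa

3.74e+05


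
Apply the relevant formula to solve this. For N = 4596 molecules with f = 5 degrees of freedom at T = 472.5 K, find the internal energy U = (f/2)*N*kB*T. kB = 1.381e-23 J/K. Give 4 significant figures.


Step 1: f/2 = 5/2 = 2.5
Step 2: N*kB*T = 4596*1.381e-23*472.5 = 2.999e-17
Step 3: U = 2.5 * 2.999e-17 = 7.497e-17 J

7.497e-17


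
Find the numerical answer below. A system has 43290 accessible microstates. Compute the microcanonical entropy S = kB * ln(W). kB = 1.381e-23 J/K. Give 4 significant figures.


Step 1: ln(W) = ln(43290) = 10.68
Step 2: S = kB * ln(W) = 1.381e-23 * 10.68
Step 3: S = 1.474e-22 J/K

1.474e-22


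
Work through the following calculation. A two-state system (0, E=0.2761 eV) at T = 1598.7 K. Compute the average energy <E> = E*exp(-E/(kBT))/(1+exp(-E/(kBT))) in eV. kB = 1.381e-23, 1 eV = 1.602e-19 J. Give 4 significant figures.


Step 1: beta*E = 0.2761*1.602e-19/(1.381e-23*1598.7) = 2.003
Step 2: exp(-beta*E) = 0.1349
Step 3: <E> = 0.2761*0.1349/(1+0.1349) = 0.03281 eV

0.03281


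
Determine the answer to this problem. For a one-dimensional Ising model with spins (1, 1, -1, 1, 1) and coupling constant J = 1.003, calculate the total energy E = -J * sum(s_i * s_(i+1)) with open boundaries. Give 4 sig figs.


Step 1: Nearest-neighbor products: 1, -1, -1, 1
Step 2: Sum of products = 0
Step 3: E = -1.003 * 0 = 0

0


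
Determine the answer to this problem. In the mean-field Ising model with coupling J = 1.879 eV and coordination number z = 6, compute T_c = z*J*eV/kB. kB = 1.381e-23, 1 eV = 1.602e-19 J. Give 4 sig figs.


Step 1: z*J = 6*1.879 = 11.27 eV
Step 2: Convert to Joules: 11.27*1.602e-19 = 1.806e-18 J
Step 3: T_c = 1.806e-18 / 1.381e-23 = 1.308e+05 K

1.308e+05


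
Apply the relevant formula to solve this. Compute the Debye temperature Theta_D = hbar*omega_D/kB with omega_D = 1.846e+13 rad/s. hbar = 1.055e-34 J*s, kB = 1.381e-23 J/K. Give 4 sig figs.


Step 1: hbar*omega_D = 1.055e-34 * 1.846e+13 = 1.948e-21 J
Step 2: Theta_D = 1.948e-21 / 1.381e-23
Step 3: Theta_D = 141 K

141


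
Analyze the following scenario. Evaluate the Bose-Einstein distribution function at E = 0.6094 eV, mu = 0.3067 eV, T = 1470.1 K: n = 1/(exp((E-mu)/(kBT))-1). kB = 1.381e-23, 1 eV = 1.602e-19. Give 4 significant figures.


Step 1: (E - mu) = 0.3027 eV
Step 2: x = (E-mu)*eV/(kB*T) = 0.3027*1.602e-19/(1.381e-23*1470.1) = 2.389
Step 3: exp(x) = 10.9
Step 4: n = 1/(exp(x)-1) = 0.101

0.101


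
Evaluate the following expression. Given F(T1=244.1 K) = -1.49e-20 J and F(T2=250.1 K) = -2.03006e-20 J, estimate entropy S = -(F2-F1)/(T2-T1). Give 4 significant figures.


Step 1: dF = F2 - F1 = -2.03006e-20 - (-1.49e-20) = -5.4006e-21 J
Step 2: dT = T2 - T1 = 250.1 - 244.1 = 6 K
Step 3: S = -dF/dT = -(-5.4006e-21)/6 = 9.001e-22 J/K

9.001e-22


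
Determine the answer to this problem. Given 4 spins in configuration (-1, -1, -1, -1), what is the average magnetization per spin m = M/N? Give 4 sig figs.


Step 1: Count up spins (+1): 0, down spins (-1): 4
Step 2: Total magnetization M = 0 - 4 = -4
Step 3: m = M/N = -4/4 = -1

-1


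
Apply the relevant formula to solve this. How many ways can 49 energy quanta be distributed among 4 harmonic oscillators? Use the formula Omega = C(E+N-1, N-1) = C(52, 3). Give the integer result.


Step 1: Use binomial coefficient C(52, 3)
Step 2: Numerator = 52! / 49!
Step 3: Denominator = 3!
Step 4: Omega = 22100

22100


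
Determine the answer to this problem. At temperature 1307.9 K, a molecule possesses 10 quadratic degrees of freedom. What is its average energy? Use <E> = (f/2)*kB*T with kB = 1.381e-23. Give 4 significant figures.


Step 1: f/2 = 10/2 = 5
Step 2: kB*T = 1.381e-23 * 1307.9 = 1.806e-20
Step 3: <E> = 5 * 1.806e-20 = 9.031e-20 J

9.031e-20


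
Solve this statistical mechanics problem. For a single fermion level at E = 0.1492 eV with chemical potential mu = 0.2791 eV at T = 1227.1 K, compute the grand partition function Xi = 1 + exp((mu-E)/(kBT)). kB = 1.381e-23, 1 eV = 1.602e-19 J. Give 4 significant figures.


Step 1: (mu - E) = 0.2791 - 0.1492 = 0.1299 eV
Step 2: x = (mu-E)*eV/(kB*T) = 0.1299*1.602e-19/(1.381e-23*1227.1) = 1.228
Step 3: exp(x) = 3.414
Step 4: Xi = 1 + 3.414 = 4.414

4.414


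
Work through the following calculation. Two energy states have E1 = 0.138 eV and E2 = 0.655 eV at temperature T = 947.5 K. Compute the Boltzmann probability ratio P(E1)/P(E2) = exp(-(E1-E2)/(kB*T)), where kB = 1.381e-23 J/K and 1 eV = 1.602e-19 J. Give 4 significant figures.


Step 1: Compute energy difference dE = E1 - E2 = 0.138 - 0.655 = -0.517 eV
Step 2: Convert to Joules: dE_J = -0.517 * 1.602e-19 = -8.282e-20 J
Step 3: Compute exponent = -dE_J / (kB * T) = -(-8.282e-20) / (1.381e-23 * 947.5) = 6.33
Step 4: P(E1)/P(E2) = exp(6.33) = 561

561


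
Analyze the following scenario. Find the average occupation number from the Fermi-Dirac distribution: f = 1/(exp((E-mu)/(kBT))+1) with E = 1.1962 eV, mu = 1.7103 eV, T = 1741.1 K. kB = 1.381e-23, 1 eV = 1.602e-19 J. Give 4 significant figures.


Step 1: (E - mu) = 1.1962 - 1.7103 = -0.5141 eV
Step 2: Convert: (E-mu)*eV = -8.236e-20 J
Step 3: x = (E-mu)*eV/(kB*T) = -3.425
Step 4: f = 1/(exp(-3.425)+1) = 0.9685

0.9685


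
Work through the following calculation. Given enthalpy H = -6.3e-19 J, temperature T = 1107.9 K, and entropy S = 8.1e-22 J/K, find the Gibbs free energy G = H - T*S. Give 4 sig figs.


Step 1: T*S = 1107.9 * 8.1e-22 = 8.974e-19 J
Step 2: G = H - T*S = -6.3e-19 - 8.974e-19
Step 3: G = -1.527e-18 J

-1.527e-18


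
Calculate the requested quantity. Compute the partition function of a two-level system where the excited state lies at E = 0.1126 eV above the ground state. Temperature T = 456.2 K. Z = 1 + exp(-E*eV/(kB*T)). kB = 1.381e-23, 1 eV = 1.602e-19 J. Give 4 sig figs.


Step 1: Compute beta*E = E*eV/(kB*T) = 0.1126*1.602e-19/(1.381e-23*456.2) = 2.863
Step 2: exp(-beta*E) = exp(-2.863) = 0.05709
Step 3: Z = 1 + 0.05709 = 1.057

1.057


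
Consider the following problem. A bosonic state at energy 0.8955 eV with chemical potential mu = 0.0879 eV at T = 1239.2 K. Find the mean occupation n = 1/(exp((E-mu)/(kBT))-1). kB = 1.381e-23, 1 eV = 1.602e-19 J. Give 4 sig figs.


Step 1: (E - mu) = 0.8076 eV
Step 2: x = (E-mu)*eV/(kB*T) = 0.8076*1.602e-19/(1.381e-23*1239.2) = 7.56
Step 3: exp(x) = 1920
Step 4: n = 1/(exp(x)-1) = 0.0005211

0.0005211


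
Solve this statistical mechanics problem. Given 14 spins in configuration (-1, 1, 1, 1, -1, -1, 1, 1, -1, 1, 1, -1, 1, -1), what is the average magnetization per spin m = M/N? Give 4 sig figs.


Step 1: Count up spins (+1): 8, down spins (-1): 6
Step 2: Total magnetization M = 8 - 6 = 2
Step 3: m = M/N = 2/14 = 0.1429

0.1429


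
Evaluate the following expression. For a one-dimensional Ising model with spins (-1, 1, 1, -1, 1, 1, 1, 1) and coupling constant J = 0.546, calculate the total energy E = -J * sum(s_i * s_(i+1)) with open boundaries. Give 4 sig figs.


Step 1: Nearest-neighbor products: -1, 1, -1, -1, 1, 1, 1
Step 2: Sum of products = 1
Step 3: E = -0.546 * 1 = -0.546

-0.546


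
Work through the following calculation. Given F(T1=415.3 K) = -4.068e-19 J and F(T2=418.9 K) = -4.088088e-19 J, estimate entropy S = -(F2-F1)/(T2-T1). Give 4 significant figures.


Step 1: dF = F2 - F1 = -4.088088e-19 - (-4.068e-19) = -2.0088e-21 J
Step 2: dT = T2 - T1 = 418.9 - 415.3 = 3.6 K
Step 3: S = -dF/dT = -(-2.0088e-21)/3.6 = 5.58e-22 J/K

5.58e-22


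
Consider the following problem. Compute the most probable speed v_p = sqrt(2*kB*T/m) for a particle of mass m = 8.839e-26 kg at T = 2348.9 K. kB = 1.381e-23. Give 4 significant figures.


Step 1: Numerator = 2*kB*T = 2*1.381e-23*2348.9 = 6.488e-20
Step 2: Ratio = 6.488e-20 / 8.839e-26 = 7.34e+05
Step 3: v_p = sqrt(7.34e+05) = 856.7 m/s

856.7


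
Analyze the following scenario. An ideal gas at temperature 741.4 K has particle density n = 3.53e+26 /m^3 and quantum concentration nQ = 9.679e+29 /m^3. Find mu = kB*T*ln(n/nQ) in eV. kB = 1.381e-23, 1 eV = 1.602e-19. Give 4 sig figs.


Step 1: n/nQ = 3.53e+26/9.679e+29 = 0.0003647
Step 2: ln(n/nQ) = -7.916
Step 3: mu = kB*T*ln(n/nQ) = 1.024e-20*-7.916 = -8.105e-20 J
Step 4: Convert to eV: -8.105e-20/1.602e-19 = -0.506 eV

-0.506


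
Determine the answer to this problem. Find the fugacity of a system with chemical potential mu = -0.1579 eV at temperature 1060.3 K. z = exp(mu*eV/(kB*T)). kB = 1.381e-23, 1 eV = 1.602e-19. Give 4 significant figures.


Step 1: Convert mu to Joules: -0.1579*1.602e-19 = -2.53e-20 J
Step 2: kB*T = 1.381e-23*1060.3 = 1.464e-20 J
Step 3: mu/(kB*T) = -1.728
Step 4: z = exp(-1.728) = 0.1777

0.1777


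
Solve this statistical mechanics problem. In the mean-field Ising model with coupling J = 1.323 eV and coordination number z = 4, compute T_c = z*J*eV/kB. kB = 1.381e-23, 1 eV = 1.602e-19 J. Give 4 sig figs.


Step 1: z*J = 4*1.323 = 5.292 eV
Step 2: Convert to Joules: 5.292*1.602e-19 = 8.478e-19 J
Step 3: T_c = 8.478e-19 / 1.381e-23 = 6.139e+04 K

6.139e+04


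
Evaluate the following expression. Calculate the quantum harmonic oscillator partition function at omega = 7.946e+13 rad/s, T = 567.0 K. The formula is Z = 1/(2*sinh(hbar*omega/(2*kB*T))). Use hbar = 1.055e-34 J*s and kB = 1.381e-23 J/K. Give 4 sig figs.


Step 1: Compute x = hbar*omega/(kB*T) = 1.055e-34*7.946e+13/(1.381e-23*567.0) = 1.071
Step 2: x/2 = 0.5353
Step 3: sinh(x/2) = 0.5612
Step 4: Z = 1/(2*0.5612) = 0.8909

0.8909


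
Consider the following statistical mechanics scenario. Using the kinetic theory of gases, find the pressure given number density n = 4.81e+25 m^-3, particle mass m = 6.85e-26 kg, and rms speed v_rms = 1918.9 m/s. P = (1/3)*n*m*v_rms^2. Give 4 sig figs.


Step 1: v_rms^2 = 1918.9^2 = 3.682e+06
Step 2: n*m = 4.81e+25*6.85e-26 = 3.295
Step 3: P = (1/3)*3.295*3.682e+06 = 4.044e+06 Pa

4.044e+06


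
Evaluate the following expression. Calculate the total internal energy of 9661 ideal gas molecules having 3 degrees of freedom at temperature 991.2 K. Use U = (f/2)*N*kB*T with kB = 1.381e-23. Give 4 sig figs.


Step 1: f/2 = 3/2 = 1.5
Step 2: N*kB*T = 9661*1.381e-23*991.2 = 1.322e-16
Step 3: U = 1.5 * 1.322e-16 = 1.984e-16 J

1.984e-16


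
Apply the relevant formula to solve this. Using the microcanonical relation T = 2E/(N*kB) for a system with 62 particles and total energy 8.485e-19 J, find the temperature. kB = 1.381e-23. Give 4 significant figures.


Step 1: Numerator = 2*E = 2*8.485e-19 = 1.697e-18 J
Step 2: Denominator = N*kB = 62*1.381e-23 = 8.562e-22
Step 3: T = 1.697e-18 / 8.562e-22 = 1982 K

1982


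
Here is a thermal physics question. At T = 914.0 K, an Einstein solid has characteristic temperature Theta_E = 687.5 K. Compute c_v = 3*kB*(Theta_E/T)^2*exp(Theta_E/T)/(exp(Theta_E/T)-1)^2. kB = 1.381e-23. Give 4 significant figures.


Step 1: x = Theta_E/T = 687.5/914.0 = 0.7522
Step 2: x^2 = 0.5658
Step 3: exp(x) = 2.122
Step 4: c_v = 3*1.381e-23*0.5658*2.122/(2.122-1)^2 = 3.953e-23

3.953e-23


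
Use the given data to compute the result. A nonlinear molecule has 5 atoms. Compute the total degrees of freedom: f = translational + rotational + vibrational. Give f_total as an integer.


Step 1: Translational DOF = 3
Step 2: Rotational DOF (nonlinear) = 3
Step 3: Vibrational DOF = 3*5 - 6 = 9
Step 4: Total = 3 + 3 + 9 = 15

15


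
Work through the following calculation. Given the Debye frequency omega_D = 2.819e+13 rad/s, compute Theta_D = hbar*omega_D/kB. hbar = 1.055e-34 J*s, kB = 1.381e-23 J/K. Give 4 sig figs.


Step 1: hbar*omega_D = 1.055e-34 * 2.819e+13 = 2.974e-21 J
Step 2: Theta_D = 2.974e-21 / 1.381e-23
Step 3: Theta_D = 215.4 K

215.4


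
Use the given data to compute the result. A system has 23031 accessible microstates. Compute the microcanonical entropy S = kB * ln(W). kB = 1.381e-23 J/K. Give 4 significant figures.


Step 1: ln(W) = ln(23031) = 10.04
Step 2: S = kB * ln(W) = 1.381e-23 * 10.04
Step 3: S = 1.387e-22 J/K

1.387e-22


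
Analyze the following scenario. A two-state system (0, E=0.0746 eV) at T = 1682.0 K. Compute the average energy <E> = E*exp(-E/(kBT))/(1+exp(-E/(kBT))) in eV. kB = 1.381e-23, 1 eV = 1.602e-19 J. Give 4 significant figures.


Step 1: beta*E = 0.0746*1.602e-19/(1.381e-23*1682.0) = 0.5145
Step 2: exp(-beta*E) = 0.5978
Step 3: <E> = 0.0746*0.5978/(1+0.5978) = 0.02791 eV

0.02791


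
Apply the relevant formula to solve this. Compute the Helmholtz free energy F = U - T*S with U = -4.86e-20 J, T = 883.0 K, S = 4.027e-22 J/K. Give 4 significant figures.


Step 1: T*S = 883.0 * 4.027e-22 = 3.556e-19 J
Step 2: F = U - T*S = -4.86e-20 - 3.556e-19
Step 3: F = -4.042e-19 J

-4.042e-19


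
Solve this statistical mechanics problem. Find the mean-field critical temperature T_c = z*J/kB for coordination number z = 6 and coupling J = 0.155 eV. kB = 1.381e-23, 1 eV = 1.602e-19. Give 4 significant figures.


Step 1: z*J = 6*0.155 = 0.93 eV
Step 2: Convert to Joules: 0.93*1.602e-19 = 1.49e-19 J
Step 3: T_c = 1.49e-19 / 1.381e-23 = 1.079e+04 K

1.079e+04


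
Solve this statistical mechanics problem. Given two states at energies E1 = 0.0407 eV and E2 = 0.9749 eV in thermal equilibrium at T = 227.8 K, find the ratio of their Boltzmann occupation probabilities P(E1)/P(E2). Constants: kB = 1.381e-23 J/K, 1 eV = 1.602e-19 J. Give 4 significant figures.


Step 1: Compute energy difference dE = E1 - E2 = 0.0407 - 0.9749 = -0.9342 eV
Step 2: Convert to Joules: dE_J = -0.9342 * 1.602e-19 = -1.497e-19 J
Step 3: Compute exponent = -dE_J / (kB * T) = -(-1.497e-19) / (1.381e-23 * 227.8) = 47.57
Step 4: P(E1)/P(E2) = exp(47.57) = 4.575e+20

4.575e+20


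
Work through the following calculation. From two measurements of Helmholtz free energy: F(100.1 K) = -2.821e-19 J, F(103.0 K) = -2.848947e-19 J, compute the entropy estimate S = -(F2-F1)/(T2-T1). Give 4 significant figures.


Step 1: dF = F2 - F1 = -2.848947e-19 - (-2.821e-19) = -2.7947e-21 J
Step 2: dT = T2 - T1 = 103.0 - 100.1 = 2.9 K
Step 3: S = -dF/dT = -(-2.7947e-21)/2.9 = 9.637e-22 J/K

9.637e-22


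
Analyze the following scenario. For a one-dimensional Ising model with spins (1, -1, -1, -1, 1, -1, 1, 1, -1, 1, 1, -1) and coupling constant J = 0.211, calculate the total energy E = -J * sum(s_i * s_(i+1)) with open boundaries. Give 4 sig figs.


Step 1: Nearest-neighbor products: -1, 1, 1, -1, -1, -1, 1, -1, -1, 1, -1
Step 2: Sum of products = -3
Step 3: E = -0.211 * -3 = 0.633

0.633


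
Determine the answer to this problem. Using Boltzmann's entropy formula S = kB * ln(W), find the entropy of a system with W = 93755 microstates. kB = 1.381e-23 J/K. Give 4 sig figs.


Step 1: ln(W) = ln(93755) = 11.45
Step 2: S = kB * ln(W) = 1.381e-23 * 11.45
Step 3: S = 1.581e-22 J/K

1.581e-22
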